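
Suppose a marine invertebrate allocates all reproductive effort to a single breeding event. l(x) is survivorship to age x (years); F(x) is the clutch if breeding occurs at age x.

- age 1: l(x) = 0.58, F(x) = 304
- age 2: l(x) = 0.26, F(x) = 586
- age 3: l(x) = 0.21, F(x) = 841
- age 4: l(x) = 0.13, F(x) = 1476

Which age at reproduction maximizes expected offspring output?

Expected offspring if breeding at age x = l(x) × F(x):
  age 1: 0.58 × 304 = 176.320
  age 2: 0.26 × 586 = 152.360
  age 3: 0.21 × 841 = 176.610
  age 4: 0.13 × 1476 = 191.880
Maximum at age 4 (191.880).

4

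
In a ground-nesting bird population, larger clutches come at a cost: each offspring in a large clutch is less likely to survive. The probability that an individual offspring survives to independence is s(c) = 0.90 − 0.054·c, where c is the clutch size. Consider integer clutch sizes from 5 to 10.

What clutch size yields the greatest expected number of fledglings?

Expected fledglings = c × s(c):
  c=5: 5 × 0.630 = 3.150
  c=6: 6 × 0.576 = 3.456
  c=7: 7 × 0.522 = 3.654
  c=8: 8 × 0.468 = 3.744
  c=9: 9 × 0.414 = 3.726
  c=10: 10 × 0.360 = 3.600
Maximum at c = 8 (3.744 fledglings).

8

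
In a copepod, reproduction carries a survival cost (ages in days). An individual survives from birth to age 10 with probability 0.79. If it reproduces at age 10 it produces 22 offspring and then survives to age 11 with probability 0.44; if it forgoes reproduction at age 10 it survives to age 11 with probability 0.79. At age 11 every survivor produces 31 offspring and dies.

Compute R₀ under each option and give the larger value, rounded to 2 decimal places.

28.16

breed at age 10: R₀ = 0.79 × (22 + 0.44 × 31) = 0.79 × 35.6400 = 28.1556
delay to age 11: R₀ = 0.79 × (0.79 × 31) = 0.79 × 24.4900 = 19.3471
Higher: breed at age 10 (28.1556).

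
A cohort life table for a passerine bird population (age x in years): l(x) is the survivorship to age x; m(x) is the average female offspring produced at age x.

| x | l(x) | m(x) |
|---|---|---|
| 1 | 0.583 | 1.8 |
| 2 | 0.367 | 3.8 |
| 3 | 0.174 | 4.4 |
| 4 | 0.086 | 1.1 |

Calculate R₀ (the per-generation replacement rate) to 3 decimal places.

3.304

R₀ = Σ l(x) m(x):
  age 1: 0.583 × 1.8 = 1.0494
  age 2: 0.367 × 3.8 = 1.3946
  age 3: 0.174 × 4.4 = 0.7656
  age 4: 0.086 × 1.1 = 0.0946
R₀ = 1.0494 + 1.3946 + 0.7656 + 0.0946 = 3.3042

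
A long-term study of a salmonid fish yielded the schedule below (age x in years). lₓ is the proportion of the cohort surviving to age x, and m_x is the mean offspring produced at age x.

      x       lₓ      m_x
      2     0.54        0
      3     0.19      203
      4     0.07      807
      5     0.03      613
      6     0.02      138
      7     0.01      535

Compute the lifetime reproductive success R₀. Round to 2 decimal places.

121.56

R₀ = Σ lₓ m_x:
  age 2: 0.54 × 0 = 0.0000
  age 3: 0.19 × 203 = 38.5700
  age 4: 0.07 × 807 = 56.4900
  age 5: 0.03 × 613 = 18.3900
  age 6: 0.02 × 138 = 2.7600
  age 7: 0.01 × 535 = 5.3500
R₀ = 0.0000 + 38.5700 + 56.4900 + 18.3900 + 2.7600 + 5.3500 = 121.5600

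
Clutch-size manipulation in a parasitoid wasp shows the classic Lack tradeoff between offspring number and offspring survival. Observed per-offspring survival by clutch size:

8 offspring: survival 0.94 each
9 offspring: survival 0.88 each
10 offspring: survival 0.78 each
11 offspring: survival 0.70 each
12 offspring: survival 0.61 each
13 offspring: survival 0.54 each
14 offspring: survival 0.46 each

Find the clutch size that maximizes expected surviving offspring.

Expected surviving offspring = c × s(c):
  c=8: 8 × 0.94 = 7.520
  c=9: 9 × 0.88 = 7.920
  c=10: 10 × 0.78 = 7.800
  c=11: 11 × 0.70 = 7.700
  c=12: 12 × 0.61 = 7.320
  c=13: 13 × 0.54 = 7.020
  c=14: 14 × 0.46 = 6.440
Maximum at c = 9 (7.920 surviving offspring).

9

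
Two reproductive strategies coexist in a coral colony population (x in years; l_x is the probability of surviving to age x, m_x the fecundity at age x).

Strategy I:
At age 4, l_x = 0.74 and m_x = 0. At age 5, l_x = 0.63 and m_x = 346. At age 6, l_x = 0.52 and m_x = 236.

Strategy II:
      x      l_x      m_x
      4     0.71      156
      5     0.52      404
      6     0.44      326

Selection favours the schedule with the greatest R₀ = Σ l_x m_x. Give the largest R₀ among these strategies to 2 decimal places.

Strategy I: R₀ = 0.74×0 + 0.63×346 + 0.52×236 = 340.7000
Strategy II: R₀ = 0.71×156 + 0.52×404 + 0.44×326 = 464.2800
Highest R₀: strategy II with 464.2800.

464.28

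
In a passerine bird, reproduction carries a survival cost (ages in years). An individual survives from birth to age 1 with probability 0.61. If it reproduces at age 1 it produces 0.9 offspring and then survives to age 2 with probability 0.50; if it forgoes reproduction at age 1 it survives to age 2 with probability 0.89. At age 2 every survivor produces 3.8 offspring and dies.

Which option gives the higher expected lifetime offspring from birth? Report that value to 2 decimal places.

breed at age 1: R₀ = 0.61 × (0.9 + 0.50 × 3.8) = 0.61 × 2.8000 = 1.7080
delay to age 2: R₀ = 0.61 × (0.89 × 3.8) = 0.61 × 3.3820 = 2.0630
Higher: delay to age 2 (2.0630).

2.06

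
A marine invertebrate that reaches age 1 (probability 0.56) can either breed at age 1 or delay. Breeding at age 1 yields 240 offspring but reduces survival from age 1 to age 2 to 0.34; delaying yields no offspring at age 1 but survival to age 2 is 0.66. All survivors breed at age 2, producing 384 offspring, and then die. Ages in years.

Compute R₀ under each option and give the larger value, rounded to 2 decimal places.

207.51

breed at age 1: R₀ = 0.56 × (240 + 0.34 × 384) = 0.56 × 370.5600 = 207.5136
delay to age 2: R₀ = 0.56 × (0.66 × 384) = 0.56 × 253.4400 = 141.9264
Higher: breed at age 1 (207.5136).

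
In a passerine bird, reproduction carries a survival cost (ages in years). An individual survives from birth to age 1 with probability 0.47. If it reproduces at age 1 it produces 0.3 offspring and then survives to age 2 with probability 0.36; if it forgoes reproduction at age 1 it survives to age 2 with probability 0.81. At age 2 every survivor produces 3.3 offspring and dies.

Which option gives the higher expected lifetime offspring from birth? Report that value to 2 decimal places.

1.26

breed at age 1: R₀ = 0.47 × (0.3 + 0.36 × 3.3) = 0.47 × 1.4880 = 0.6994
delay to age 2: R₀ = 0.47 × (0.81 × 3.3) = 0.47 × 2.6730 = 1.2563
Higher: delay to age 2 (1.2563).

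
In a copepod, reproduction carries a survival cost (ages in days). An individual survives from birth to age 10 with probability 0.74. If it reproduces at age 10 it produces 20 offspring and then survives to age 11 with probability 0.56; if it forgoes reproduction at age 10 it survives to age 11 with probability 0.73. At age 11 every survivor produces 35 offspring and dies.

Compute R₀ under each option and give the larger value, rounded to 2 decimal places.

29.30

breed at age 10: R₀ = 0.74 × (20 + 0.56 × 35) = 0.74 × 39.6000 = 29.3040
delay to age 11: R₀ = 0.74 × (0.73 × 35) = 0.74 × 25.5500 = 18.9070
Higher: breed at age 10 (29.3040).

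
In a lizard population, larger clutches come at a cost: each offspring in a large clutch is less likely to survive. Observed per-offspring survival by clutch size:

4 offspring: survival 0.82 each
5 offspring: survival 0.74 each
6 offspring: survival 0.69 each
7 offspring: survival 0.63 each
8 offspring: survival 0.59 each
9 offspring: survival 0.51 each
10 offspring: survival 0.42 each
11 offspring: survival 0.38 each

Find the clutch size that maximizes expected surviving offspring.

8

Expected surviving offspring = c × s(c):
  c=4: 4 × 0.82 = 3.280
  c=5: 5 × 0.74 = 3.700
  c=6: 6 × 0.69 = 4.140
  c=7: 7 × 0.63 = 4.410
  c=8: 8 × 0.59 = 4.720
  c=9: 9 × 0.51 = 4.590
  c=10: 10 × 0.42 = 4.200
  c=11: 11 × 0.38 = 4.180
Maximum at c = 8 (4.720 surviving offspring).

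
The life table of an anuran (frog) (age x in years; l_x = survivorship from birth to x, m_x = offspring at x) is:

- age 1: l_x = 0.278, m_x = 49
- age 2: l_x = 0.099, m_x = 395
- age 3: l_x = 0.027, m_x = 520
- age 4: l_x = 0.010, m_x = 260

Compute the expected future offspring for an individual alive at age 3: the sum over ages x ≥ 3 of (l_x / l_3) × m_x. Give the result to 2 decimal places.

616.30

l_3 = 0.027. Conditional survival from age 3 to x is l_x / l_3.
  x=3: (0.027/0.027) × 520 = 520.0000
  x=4: (0.010/0.027) × 260 = 96.2963
Sum = 520.0000 + 96.2963 = 616.2963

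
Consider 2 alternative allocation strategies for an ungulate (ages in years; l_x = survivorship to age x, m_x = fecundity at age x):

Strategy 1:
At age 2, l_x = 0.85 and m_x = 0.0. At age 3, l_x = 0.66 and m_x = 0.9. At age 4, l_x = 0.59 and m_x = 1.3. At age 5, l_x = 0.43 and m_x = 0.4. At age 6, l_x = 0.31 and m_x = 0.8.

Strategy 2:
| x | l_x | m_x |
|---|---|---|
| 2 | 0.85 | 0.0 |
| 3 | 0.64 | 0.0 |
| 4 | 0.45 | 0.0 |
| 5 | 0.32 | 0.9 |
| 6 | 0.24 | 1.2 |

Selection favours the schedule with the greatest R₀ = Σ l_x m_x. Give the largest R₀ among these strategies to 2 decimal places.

1.78

Strategy 1: R₀ = 0.85×0.0 + 0.66×0.9 + 0.59×1.3 + 0.43×0.4 + 0.31×0.8 = 1.7810
Strategy 2: R₀ = 0.85×0.0 + 0.64×0.0 + 0.45×0.0 + 0.32×0.9 + 0.24×1.2 = 0.5760
Highest R₀: strategy 1 with 1.7810.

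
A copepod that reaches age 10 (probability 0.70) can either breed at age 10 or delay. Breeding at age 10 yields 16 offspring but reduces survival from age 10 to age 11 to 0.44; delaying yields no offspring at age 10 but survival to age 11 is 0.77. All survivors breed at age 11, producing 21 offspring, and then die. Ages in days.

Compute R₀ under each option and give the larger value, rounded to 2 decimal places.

17.67

breed at age 10: R₀ = 0.70 × (16 + 0.44 × 21) = 0.70 × 25.2400 = 17.6680
delay to age 11: R₀ = 0.70 × (0.77 × 21) = 0.70 × 16.1700 = 11.3190
Higher: breed at age 10 (17.6680).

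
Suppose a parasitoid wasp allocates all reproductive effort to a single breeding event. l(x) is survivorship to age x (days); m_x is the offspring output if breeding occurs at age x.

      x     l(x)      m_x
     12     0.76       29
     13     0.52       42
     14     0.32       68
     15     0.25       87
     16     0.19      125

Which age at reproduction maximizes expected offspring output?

Expected offspring if breeding at age x = l(x) × m_x:
  age 12: 0.76 × 29 = 22.040
  age 13: 0.52 × 42 = 21.840
  age 14: 0.32 × 68 = 21.760
  age 15: 0.25 × 87 = 21.750
  age 16: 0.19 × 125 = 23.750
Maximum at age 16 (23.750).

16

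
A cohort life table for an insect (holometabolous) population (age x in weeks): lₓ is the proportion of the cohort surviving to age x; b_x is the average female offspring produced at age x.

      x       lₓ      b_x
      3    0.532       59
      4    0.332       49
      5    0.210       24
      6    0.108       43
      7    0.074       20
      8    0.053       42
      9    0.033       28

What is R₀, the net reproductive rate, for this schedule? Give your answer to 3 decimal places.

61.970

R₀ = Σ lₓ b_x:
  age 3: 0.532 × 59 = 31.3880
  age 4: 0.332 × 49 = 16.2680
  age 5: 0.210 × 24 = 5.0400
  age 6: 0.108 × 43 = 4.6440
  age 7: 0.074 × 20 = 1.4800
  age 8: 0.053 × 42 = 2.2260
  age 9: 0.033 × 28 = 0.9240
R₀ = 31.3880 + 16.2680 + 5.0400 + 4.6440 + 1.4800 + 2.2260 + 0.9240 = 61.9700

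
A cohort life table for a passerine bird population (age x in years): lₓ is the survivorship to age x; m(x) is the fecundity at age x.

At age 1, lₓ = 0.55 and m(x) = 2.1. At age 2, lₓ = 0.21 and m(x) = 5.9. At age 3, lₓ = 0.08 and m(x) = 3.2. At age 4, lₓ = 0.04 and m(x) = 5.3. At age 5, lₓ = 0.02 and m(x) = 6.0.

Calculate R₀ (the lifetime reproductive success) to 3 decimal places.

2.982

R₀ = Σ lₓ m(x):
  age 1: 0.55 × 2.1 = 1.1550
  age 2: 0.21 × 5.9 = 1.2390
  age 3: 0.08 × 3.2 = 0.2560
  age 4: 0.04 × 5.3 = 0.2120
  age 5: 0.02 × 6.0 = 0.1200
R₀ = 1.1550 + 1.2390 + 0.2560 + 0.2120 + 0.1200 = 2.9820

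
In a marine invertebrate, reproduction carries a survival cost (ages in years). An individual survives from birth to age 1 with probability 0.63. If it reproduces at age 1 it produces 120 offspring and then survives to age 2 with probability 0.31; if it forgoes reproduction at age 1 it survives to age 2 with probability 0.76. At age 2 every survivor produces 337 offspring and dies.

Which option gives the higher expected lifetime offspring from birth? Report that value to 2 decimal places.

breed at age 1: R₀ = 0.63 × (120 + 0.31 × 337) = 0.63 × 224.4700 = 141.4161
delay to age 2: R₀ = 0.63 × (0.76 × 337) = 0.63 × 256.1200 = 161.3556
Higher: delay to age 2 (161.3556).

161.36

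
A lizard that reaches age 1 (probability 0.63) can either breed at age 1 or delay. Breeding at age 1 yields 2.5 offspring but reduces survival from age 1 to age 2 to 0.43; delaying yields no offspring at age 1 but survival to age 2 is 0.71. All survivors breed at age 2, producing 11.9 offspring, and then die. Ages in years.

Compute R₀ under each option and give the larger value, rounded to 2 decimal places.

breed at age 1: R₀ = 0.63 × (2.5 + 0.43 × 11.9) = 0.63 × 7.6170 = 4.7987
delay to age 2: R₀ = 0.63 × (0.71 × 11.9) = 0.63 × 8.4490 = 5.3229
Higher: delay to age 2 (5.3229).

5.32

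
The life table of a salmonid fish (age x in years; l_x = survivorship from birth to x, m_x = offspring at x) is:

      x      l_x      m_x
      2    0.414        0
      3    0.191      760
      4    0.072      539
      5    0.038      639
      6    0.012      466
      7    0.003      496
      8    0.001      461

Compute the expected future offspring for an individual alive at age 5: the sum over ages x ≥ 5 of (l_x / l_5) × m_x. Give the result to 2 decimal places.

837.45

l_5 = 0.038. Conditional survival from age 5 to x is l_x / l_5.
  x=5: (0.038/0.038) × 639 = 639.0000
  x=6: (0.012/0.038) × 466 = 147.1579
  x=7: (0.003/0.038) × 496 = 39.1579
  x=8: (0.001/0.038) × 461 = 12.1316
Sum = 639.0000 + 147.1579 + 39.1579 + 12.1316 = 837.4474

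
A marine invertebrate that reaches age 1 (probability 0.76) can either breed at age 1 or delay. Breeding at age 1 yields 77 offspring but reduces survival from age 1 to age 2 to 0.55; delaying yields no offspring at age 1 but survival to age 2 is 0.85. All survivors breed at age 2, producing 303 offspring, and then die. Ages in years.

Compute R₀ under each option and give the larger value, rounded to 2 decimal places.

breed at age 1: R₀ = 0.76 × (77 + 0.55 × 303) = 0.76 × 243.6500 = 185.1740
delay to age 2: R₀ = 0.76 × (0.85 × 303) = 0.76 × 257.5500 = 195.7380
Higher: delay to age 2 (195.7380).

195.74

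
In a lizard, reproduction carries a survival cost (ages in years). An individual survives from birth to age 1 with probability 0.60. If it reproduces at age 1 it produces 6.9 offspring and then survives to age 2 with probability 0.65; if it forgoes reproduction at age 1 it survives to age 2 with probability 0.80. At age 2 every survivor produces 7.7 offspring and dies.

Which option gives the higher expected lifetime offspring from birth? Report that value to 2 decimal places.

7.14

breed at age 1: R₀ = 0.60 × (6.9 + 0.65 × 7.7) = 0.60 × 11.9050 = 7.1430
delay to age 2: R₀ = 0.60 × (0.80 × 7.7) = 0.60 × 6.1600 = 3.6960
Higher: breed at age 1 (7.1430).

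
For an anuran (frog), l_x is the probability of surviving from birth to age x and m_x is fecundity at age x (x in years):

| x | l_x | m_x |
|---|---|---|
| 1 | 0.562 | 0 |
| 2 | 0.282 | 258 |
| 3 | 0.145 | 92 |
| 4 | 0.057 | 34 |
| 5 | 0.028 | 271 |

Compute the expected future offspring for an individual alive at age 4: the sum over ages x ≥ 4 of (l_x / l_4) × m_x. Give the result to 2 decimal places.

l_4 = 0.057. Conditional survival from age 4 to x is l_x / l_4.
  x=4: (0.057/0.057) × 34 = 34.0000
  x=5: (0.028/0.057) × 271 = 133.1228
Sum = 34.0000 + 133.1228 = 167.1228

167.12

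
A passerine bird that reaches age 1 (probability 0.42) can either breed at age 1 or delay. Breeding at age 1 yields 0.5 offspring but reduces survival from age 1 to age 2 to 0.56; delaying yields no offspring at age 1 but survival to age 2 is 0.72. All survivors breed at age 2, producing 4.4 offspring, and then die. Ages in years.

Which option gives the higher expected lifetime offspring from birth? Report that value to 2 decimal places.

1.33

breed at age 1: R₀ = 0.42 × (0.5 + 0.56 × 4.4) = 0.42 × 2.9640 = 1.2449
delay to age 2: R₀ = 0.42 × (0.72 × 4.4) = 0.42 × 3.1680 = 1.3306
Higher: delay to age 2 (1.3306).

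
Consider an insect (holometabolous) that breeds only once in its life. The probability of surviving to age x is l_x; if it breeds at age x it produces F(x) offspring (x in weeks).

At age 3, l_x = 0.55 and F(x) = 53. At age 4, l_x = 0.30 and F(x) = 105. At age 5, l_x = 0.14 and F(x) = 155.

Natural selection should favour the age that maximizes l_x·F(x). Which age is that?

4

Expected offspring if breeding at age x = l_x × F(x):
  age 3: 0.55 × 53 = 29.150
  age 4: 0.30 × 105 = 31.500
  age 5: 0.14 × 155 = 21.700
Maximum at age 4 (31.500).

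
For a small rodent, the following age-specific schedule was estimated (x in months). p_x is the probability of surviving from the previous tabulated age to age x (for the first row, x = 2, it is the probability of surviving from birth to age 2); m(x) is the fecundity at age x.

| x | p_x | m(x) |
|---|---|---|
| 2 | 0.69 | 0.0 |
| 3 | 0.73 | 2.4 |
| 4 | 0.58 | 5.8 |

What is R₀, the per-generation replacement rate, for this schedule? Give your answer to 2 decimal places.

Survivorship from birth: l_x = p_2·p_3·…·p_x.
  l_2 = 0.69000
  l_3 = 0.50370
  l_4 = 0.29215
R₀ = Σ l_x m(x):
  age 2: 0.69000 × 0.0 = 0.0000
  age 3: 0.50370 × 2.4 = 1.2089
  age 4: 0.29215 × 5.8 = 1.6945
R₀ = 0.0000 + 1.2089 + 1.6945 = 2.9034

2.90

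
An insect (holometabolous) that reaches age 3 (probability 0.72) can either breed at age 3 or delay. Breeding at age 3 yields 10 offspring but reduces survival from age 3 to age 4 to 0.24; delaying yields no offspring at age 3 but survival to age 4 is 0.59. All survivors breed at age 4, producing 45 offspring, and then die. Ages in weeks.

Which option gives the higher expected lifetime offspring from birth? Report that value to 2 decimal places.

breed at age 3: R₀ = 0.72 × (10 + 0.24 × 45) = 0.72 × 20.8000 = 14.9760
delay to age 4: R₀ = 0.72 × (0.59 × 45) = 0.72 × 26.5500 = 19.1160
Higher: delay to age 4 (19.1160).

19.12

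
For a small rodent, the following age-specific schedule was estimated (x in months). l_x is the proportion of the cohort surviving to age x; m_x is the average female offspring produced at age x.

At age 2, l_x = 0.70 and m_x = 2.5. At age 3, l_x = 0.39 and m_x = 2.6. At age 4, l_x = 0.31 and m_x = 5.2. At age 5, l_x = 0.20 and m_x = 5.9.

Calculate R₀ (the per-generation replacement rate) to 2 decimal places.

R₀ = Σ l_x m_x:
  age 2: 0.70 × 2.5 = 1.7500
  age 3: 0.39 × 2.6 = 1.0140
  age 4: 0.31 × 5.2 = 1.6120
  age 5: 0.20 × 5.9 = 1.1800
R₀ = 1.7500 + 1.0140 + 1.6120 + 1.1800 = 5.5560

5.56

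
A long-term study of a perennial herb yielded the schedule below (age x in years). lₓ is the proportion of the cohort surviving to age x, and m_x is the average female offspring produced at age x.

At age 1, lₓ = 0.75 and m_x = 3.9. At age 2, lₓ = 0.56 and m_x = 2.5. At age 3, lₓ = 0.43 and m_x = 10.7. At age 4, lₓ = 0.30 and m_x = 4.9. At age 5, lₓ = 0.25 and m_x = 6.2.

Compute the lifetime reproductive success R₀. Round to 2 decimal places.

R₀ = Σ lₓ m_x:
  age 1: 0.75 × 3.9 = 2.9250
  age 2: 0.56 × 2.5 = 1.4000
  age 3: 0.43 × 10.7 = 4.6010
  age 4: 0.30 × 4.9 = 1.4700
  age 5: 0.25 × 6.2 = 1.5500
R₀ = 2.9250 + 1.4000 + 4.6010 + 1.4700 + 1.5500 = 11.9460

11.95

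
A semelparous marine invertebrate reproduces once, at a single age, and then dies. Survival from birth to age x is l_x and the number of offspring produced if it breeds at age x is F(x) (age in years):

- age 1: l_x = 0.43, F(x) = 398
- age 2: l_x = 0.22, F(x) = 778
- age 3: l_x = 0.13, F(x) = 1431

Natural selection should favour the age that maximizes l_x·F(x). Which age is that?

Expected offspring if breeding at age x = l_x × F(x):
  age 1: 0.43 × 398 = 171.140
  age 2: 0.22 × 778 = 171.160
  age 3: 0.13 × 1431 = 186.030
Maximum at age 3 (186.030).

3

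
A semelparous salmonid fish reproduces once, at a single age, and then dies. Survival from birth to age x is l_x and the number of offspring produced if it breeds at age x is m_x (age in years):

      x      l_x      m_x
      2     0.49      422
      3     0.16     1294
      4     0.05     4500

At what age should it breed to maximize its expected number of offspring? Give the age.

Expected offspring if breeding at age x = l_x × m_x:
  age 2: 0.49 × 422 = 206.780
  age 3: 0.16 × 1294 = 207.040
  age 4: 0.05 × 4500 = 225.000
Maximum at age 4 (225.000).

4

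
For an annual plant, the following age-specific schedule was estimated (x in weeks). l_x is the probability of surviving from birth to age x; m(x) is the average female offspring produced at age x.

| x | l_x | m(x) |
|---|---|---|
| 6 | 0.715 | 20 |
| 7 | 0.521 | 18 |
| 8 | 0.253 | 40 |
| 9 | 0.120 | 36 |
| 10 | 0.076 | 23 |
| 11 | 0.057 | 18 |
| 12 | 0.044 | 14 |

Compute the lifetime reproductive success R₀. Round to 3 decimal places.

41.508

R₀ = Σ l_x m(x):
  age 6: 0.715 × 20 = 14.3000
  age 7: 0.521 × 18 = 9.3780
  age 8: 0.253 × 40 = 10.1200
  age 9: 0.120 × 36 = 4.3200
  age 10: 0.076 × 23 = 1.7480
  age 11: 0.057 × 18 = 1.0260
  age 12: 0.044 × 14 = 0.6160
R₀ = 14.3000 + 9.3780 + 10.1200 + 4.3200 + 1.7480 + 1.0260 + 0.6160 = 41.5080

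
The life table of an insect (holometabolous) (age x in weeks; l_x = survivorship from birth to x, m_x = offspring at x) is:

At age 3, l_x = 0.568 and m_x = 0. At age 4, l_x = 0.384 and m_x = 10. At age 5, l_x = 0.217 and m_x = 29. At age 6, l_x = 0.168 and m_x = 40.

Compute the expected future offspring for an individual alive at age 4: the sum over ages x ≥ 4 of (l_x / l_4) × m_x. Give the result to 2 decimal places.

43.89

l_4 = 0.384. Conditional survival from age 4 to x is l_x / l_4.
  x=4: (0.384/0.384) × 10 = 10.0000
  x=5: (0.217/0.384) × 29 = 16.3880
  x=6: (0.168/0.384) × 40 = 17.5000
Sum = 10.0000 + 16.3880 + 17.5000 = 43.8880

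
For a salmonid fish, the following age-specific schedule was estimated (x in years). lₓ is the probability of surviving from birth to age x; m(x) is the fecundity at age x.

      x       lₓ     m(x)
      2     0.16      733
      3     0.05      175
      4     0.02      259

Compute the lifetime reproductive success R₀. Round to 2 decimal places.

R₀ = Σ lₓ m(x):
  age 2: 0.16 × 733 = 117.2800
  age 3: 0.05 × 175 = 8.7500
  age 4: 0.02 × 259 = 5.1800
R₀ = 117.2800 + 8.7500 + 5.1800 = 131.2100

131.21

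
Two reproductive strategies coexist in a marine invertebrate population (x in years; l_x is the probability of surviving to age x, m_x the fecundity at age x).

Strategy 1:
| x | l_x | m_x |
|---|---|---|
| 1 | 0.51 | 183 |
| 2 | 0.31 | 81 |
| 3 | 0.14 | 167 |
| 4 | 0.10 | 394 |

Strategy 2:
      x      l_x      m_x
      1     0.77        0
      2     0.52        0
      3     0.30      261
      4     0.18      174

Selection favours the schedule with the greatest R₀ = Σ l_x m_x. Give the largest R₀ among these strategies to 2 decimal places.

181.22

Strategy 1: R₀ = 0.51×183 + 0.31×81 + 0.14×167 + 0.10×394 = 181.2200
Strategy 2: R₀ = 0.77×0 + 0.52×0 + 0.30×261 + 0.18×174 = 109.6200
Highest R₀: strategy 1 with 181.2200.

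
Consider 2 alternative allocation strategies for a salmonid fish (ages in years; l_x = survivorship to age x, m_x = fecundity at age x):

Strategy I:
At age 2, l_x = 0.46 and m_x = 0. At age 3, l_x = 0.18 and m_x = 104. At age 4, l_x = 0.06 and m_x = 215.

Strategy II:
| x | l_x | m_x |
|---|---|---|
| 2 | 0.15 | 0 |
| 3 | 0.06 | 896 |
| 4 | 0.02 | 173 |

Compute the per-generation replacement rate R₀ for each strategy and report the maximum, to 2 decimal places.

Strategy I: R₀ = 0.46×0 + 0.18×104 + 0.06×215 = 31.6200
Strategy II: R₀ = 0.15×0 + 0.06×896 + 0.02×173 = 57.2200
Highest R₀: strategy II with 57.2200.

57.22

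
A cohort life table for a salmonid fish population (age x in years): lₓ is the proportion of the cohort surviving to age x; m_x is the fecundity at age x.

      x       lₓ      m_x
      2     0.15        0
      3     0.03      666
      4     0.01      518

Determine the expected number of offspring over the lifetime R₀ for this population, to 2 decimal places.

R₀ = Σ lₓ m_x:
  age 2: 0.15 × 0 = 0.0000
  age 3: 0.03 × 666 = 19.9800
  age 4: 0.01 × 518 = 5.1800
R₀ = 0.0000 + 19.9800 + 5.1800 = 25.1600

25.16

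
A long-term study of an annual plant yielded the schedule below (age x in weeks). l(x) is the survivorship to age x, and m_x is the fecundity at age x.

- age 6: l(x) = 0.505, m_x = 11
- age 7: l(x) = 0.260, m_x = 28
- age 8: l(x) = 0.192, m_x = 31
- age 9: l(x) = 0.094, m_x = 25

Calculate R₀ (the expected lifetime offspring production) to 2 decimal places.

21.14

R₀ = Σ l(x) m_x:
  age 6: 0.505 × 11 = 5.5550
  age 7: 0.260 × 28 = 7.2800
  age 8: 0.192 × 31 = 5.9520
  age 9: 0.094 × 25 = 2.3500
R₀ = 5.5550 + 7.2800 + 5.9520 + 2.3500 = 21.1370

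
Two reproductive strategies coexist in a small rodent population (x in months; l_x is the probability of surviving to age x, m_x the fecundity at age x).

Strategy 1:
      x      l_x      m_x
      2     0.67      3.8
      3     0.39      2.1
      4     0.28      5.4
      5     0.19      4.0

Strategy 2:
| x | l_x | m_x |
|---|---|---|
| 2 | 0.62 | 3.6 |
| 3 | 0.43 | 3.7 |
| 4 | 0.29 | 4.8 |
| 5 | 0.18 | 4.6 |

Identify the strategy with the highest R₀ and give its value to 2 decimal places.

Strategy 1: R₀ = 0.67×3.8 + 0.39×2.1 + 0.28×5.4 + 0.19×4.0 = 5.6370
Strategy 2: R₀ = 0.62×3.6 + 0.43×3.7 + 0.29×4.8 + 0.18×4.6 = 6.0430
Highest R₀: strategy 2 with 6.0430.

6.04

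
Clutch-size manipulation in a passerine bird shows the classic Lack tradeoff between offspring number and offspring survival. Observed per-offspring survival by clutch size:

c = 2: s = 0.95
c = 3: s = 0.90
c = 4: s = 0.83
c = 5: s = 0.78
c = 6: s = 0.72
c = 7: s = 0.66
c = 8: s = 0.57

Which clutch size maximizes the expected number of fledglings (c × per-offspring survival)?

7

Expected fledglings = c × s(c):
  c=2: 2 × 0.95 = 1.900
  c=3: 3 × 0.90 = 2.700
  c=4: 4 × 0.83 = 3.320
  c=5: 5 × 0.78 = 3.900
  c=6: 6 × 0.72 = 4.320
  c=7: 7 × 0.66 = 4.620
  c=8: 8 × 0.57 = 4.560
Maximum at c = 7 (4.620 fledglings).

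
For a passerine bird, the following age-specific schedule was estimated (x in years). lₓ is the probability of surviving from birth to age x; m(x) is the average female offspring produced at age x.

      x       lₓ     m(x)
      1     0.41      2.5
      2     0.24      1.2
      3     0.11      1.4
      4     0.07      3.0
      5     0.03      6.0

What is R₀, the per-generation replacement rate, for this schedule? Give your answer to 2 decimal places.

1.86

R₀ = Σ lₓ m(x):
  age 1: 0.41 × 2.5 = 1.0250
  age 2: 0.24 × 1.2 = 0.2880
  age 3: 0.11 × 1.4 = 0.1540
  age 4: 0.07 × 3.0 = 0.2100
  age 5: 0.03 × 6.0 = 0.1800
R₀ = 1.0250 + 0.2880 + 0.1540 + 0.2100 + 0.1800 = 1.8570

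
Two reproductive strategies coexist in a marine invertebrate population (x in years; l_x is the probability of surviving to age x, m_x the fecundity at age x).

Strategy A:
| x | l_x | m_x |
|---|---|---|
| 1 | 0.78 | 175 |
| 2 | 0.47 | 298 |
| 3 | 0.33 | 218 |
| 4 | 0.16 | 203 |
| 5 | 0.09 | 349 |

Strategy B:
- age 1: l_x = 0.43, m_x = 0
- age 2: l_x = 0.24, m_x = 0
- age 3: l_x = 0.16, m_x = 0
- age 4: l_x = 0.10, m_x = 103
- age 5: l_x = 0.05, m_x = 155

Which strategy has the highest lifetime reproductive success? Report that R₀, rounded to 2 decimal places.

412.39

Strategy A: R₀ = 0.78×175 + 0.47×298 + 0.33×218 + 0.16×203 + 0.09×349 = 412.3900
Strategy B: R₀ = 0.43×0 + 0.24×0 + 0.16×0 + 0.10×103 + 0.05×155 = 18.0500
Highest R₀: strategy A with 412.3900.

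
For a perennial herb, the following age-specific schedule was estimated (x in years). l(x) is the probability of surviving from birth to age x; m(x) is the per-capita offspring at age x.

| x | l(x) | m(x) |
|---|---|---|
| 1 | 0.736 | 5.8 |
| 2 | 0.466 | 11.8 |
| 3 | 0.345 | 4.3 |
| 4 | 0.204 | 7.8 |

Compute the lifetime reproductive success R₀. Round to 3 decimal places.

R₀ = Σ l(x) m(x):
  age 1: 0.736 × 5.8 = 4.2688
  age 2: 0.466 × 11.8 = 5.4988
  age 3: 0.345 × 4.3 = 1.4835
  age 4: 0.204 × 7.8 = 1.5912
R₀ = 4.2688 + 5.4988 + 1.4835 + 1.5912 = 12.8423

12.842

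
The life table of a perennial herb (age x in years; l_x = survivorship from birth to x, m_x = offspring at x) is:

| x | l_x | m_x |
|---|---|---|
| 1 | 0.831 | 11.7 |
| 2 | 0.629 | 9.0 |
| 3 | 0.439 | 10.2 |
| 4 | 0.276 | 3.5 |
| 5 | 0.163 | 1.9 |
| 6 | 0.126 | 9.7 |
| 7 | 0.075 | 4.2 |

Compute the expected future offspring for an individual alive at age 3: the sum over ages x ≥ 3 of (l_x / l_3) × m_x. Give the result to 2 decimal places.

16.61

l_3 = 0.439. Conditional survival from age 3 to x is l_x / l_3.
  x=3: (0.439/0.439) × 10.2 = 10.2000
  x=4: (0.276/0.439) × 3.5 = 2.2005
  x=5: (0.163/0.439) × 1.9 = 0.7055
  x=6: (0.126/0.439) × 9.7 = 2.7841
  x=7: (0.075/0.439) × 4.2 = 0.7175
Sum = 10.2000 + 2.2005 + 0.7055 + 2.7841 + 0.7175 = 16.6075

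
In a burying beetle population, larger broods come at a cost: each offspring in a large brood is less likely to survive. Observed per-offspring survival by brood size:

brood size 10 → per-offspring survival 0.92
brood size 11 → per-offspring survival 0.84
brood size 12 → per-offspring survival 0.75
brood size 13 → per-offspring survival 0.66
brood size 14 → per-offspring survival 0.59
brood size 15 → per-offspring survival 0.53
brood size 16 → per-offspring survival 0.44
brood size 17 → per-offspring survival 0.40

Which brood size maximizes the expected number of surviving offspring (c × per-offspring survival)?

Expected surviving offspring = c × s(c):
  c=10: 10 × 0.92 = 9.200
  c=11: 11 × 0.84 = 9.240
  c=12: 12 × 0.75 = 9.000
  c=13: 13 × 0.66 = 8.580
  c=14: 14 × 0.59 = 8.260
  c=15: 15 × 0.53 = 7.950
  c=16: 16 × 0.44 = 7.040
  c=17: 17 × 0.40 = 6.800
Maximum at c = 11 (9.240 surviving offspring).

11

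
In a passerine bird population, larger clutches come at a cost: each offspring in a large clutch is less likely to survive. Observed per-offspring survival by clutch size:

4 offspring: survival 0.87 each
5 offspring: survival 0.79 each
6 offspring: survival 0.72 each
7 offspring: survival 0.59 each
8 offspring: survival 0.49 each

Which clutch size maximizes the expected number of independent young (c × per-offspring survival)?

Expected independent young = c × s(c):
  c=4: 4 × 0.87 = 3.480
  c=5: 5 × 0.79 = 3.950
  c=6: 6 × 0.72 = 4.320
  c=7: 7 × 0.59 = 4.130
  c=8: 8 × 0.49 = 3.920
Maximum at c = 6 (4.320 independent young).

6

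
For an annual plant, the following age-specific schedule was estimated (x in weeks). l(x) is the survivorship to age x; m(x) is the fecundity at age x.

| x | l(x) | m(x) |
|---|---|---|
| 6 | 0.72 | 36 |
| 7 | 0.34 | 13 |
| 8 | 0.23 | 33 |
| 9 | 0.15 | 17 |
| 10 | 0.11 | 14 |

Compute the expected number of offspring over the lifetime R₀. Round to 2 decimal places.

R₀ = Σ l(x) m(x):
  age 6: 0.72 × 36 = 25.9200
  age 7: 0.34 × 13 = 4.4200
  age 8: 0.23 × 33 = 7.5900
  age 9: 0.15 × 17 = 2.5500
  age 10: 0.11 × 14 = 1.5400
R₀ = 25.9200 + 4.4200 + 7.5900 + 2.5500 + 1.5400 = 42.0200

42.02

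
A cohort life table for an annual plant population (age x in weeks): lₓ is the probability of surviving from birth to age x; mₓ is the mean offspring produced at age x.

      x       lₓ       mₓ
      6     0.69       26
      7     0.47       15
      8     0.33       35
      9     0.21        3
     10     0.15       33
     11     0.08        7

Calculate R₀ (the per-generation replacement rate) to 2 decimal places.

42.68

R₀ = Σ lₓ mₓ:
  age 6: 0.69 × 26 = 17.9400
  age 7: 0.47 × 15 = 7.0500
  age 8: 0.33 × 35 = 11.5500
  age 9: 0.21 × 3 = 0.6300
  age 10: 0.15 × 33 = 4.9500
  age 11: 0.08 × 7 = 0.5600
R₀ = 17.9400 + 7.0500 + 11.5500 + 0.6300 + 4.9500 + 0.5600 = 42.6800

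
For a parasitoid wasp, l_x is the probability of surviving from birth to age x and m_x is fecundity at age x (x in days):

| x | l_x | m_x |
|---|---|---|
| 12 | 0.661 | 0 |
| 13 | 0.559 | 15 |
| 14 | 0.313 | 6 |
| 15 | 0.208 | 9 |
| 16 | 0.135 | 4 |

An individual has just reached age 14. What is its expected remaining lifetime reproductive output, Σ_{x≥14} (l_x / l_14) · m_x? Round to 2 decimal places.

13.71

l_14 = 0.313. Conditional survival from age 14 to x is l_x / l_14.
  x=14: (0.313/0.313) × 6 = 6.0000
  x=15: (0.208/0.313) × 9 = 5.9808
  x=16: (0.135/0.313) × 4 = 1.7252
Sum = 6.0000 + 5.9808 + 1.7252 = 13.7061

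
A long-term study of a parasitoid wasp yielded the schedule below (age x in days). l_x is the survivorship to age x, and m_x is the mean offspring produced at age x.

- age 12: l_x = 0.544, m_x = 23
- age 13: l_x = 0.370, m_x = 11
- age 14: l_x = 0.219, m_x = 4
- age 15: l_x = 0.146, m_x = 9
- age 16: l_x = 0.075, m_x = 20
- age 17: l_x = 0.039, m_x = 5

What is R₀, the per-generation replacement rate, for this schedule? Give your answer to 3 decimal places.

20.467

R₀ = Σ l_x m_x:
  age 12: 0.544 × 23 = 12.5120
  age 13: 0.370 × 11 = 4.0700
  age 14: 0.219 × 4 = 0.8760
  age 15: 0.146 × 9 = 1.3140
  age 16: 0.075 × 20 = 1.5000
  age 17: 0.039 × 5 = 0.1950
R₀ = 12.5120 + 4.0700 + 0.8760 + 1.3140 + 1.5000 + 0.1950 = 20.4670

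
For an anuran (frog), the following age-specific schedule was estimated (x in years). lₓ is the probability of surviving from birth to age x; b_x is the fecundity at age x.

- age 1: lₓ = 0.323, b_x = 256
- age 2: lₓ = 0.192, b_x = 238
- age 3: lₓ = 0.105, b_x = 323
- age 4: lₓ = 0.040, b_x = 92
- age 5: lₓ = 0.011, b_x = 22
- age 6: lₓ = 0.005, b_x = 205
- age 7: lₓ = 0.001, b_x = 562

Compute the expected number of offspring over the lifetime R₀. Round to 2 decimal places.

R₀ = Σ lₓ b_x:
  age 1: 0.323 × 256 = 82.6880
  age 2: 0.192 × 238 = 45.6960
  age 3: 0.105 × 323 = 33.9150
  age 4: 0.040 × 92 = 3.6800
  age 5: 0.011 × 22 = 0.2420
  age 6: 0.005 × 205 = 1.0250
  age 7: 0.001 × 562 = 0.5620
R₀ = 82.6880 + 45.6960 + 33.9150 + 3.6800 + 0.2420 + 1.0250 + 0.5620 = 167.8080

167.81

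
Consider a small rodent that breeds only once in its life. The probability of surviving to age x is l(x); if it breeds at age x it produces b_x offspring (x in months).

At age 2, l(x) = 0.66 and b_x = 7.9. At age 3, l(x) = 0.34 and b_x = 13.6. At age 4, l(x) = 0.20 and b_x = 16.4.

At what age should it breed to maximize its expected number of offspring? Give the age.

2

Expected offspring if breeding at age x = l(x) × b_x:
  age 2: 0.66 × 7.9 = 5.214
  age 3: 0.34 × 13.6 = 4.624
  age 4: 0.20 × 16.4 = 3.280
Maximum at age 2 (5.214).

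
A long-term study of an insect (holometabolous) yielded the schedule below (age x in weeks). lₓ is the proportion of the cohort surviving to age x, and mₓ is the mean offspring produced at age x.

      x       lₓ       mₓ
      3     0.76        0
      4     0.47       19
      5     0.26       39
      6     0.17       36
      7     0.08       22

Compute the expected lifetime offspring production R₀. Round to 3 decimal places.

26.950

R₀ = Σ lₓ mₓ:
  age 3: 0.76 × 0 = 0.0000
  age 4: 0.47 × 19 = 8.9300
  age 5: 0.26 × 39 = 10.1400
  age 6: 0.17 × 36 = 6.1200
  age 7: 0.08 × 22 = 1.7600
R₀ = 0.0000 + 8.9300 + 10.1400 + 6.1200 + 1.7600 = 26.9500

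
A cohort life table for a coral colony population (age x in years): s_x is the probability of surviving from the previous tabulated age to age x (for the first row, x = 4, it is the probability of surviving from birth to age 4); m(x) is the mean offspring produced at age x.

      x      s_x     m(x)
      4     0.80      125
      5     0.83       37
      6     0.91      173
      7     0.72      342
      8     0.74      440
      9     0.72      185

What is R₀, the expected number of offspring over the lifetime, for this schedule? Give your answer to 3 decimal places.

562.425

Survivorship from birth: l_x = s_4·s_5·…·s_x.
  l_4 = 0.80000
  l_5 = 0.66400
  l_6 = 0.60424
  l_7 = 0.43505
  l_8 = 0.32194
  l_9 = 0.23180
R₀ = Σ l_x m(x):
  age 4: 0.80000 × 125 = 100.0000
  age 5: 0.66400 × 37 = 24.5680
  age 6: 0.60424 × 173 = 104.5335
  age 7: 0.43505 × 342 = 148.7871
  age 8: 0.32194 × 440 = 141.6536
  age 9: 0.23180 × 185 = 42.8830
R₀ = 100.0000 + 24.5680 + 104.5335 + 148.7871 + 141.6536 + 42.8830 = 562.4252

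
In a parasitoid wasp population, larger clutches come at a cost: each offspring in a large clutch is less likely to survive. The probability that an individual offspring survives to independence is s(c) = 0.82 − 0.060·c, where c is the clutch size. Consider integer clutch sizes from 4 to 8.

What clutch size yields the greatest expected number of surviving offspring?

Expected surviving offspring = c × s(c):
  c=4: 4 × 0.580 = 2.320
  c=5: 5 × 0.520 = 2.600
  c=6: 6 × 0.460 = 2.760
  c=7: 7 × 0.400 = 2.800
  c=8: 8 × 0.340 = 2.720
Maximum at c = 7 (2.800 surviving offspring).

7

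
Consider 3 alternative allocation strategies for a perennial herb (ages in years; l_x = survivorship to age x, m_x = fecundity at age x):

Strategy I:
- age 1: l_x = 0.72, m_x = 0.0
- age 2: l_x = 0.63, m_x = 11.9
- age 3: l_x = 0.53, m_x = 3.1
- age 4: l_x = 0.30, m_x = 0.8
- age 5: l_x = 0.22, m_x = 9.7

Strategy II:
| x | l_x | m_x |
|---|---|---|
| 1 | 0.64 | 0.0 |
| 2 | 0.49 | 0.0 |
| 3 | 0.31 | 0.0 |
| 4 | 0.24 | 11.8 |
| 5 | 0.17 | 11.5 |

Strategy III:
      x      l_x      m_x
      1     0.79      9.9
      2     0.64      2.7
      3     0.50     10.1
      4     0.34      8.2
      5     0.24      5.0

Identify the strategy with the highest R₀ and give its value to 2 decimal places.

Strategy I: R₀ = 0.72×0.0 + 0.63×11.9 + 0.53×3.1 + 0.30×0.8 + 0.22×9.7 = 11.5140
Strategy II: R₀ = 0.64×0.0 + 0.49×0.0 + 0.31×0.0 + 0.24×11.8 + 0.17×11.5 = 4.7870
Strategy III: R₀ = 0.79×9.9 + 0.64×2.7 + 0.50×10.1 + 0.34×8.2 + 0.24×5.0 = 18.5870
Highest R₀: strategy III with 18.5870.

18.59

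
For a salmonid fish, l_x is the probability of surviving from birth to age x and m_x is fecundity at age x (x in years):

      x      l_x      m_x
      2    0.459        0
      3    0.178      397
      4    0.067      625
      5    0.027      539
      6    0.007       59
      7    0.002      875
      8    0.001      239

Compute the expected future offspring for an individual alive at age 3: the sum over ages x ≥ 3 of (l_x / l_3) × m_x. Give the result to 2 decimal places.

727.51

l_3 = 0.178. Conditional survival from age 3 to x is l_x / l_3.
  x=3: (0.178/0.178) × 397 = 397.0000
  x=4: (0.067/0.178) × 625 = 235.2528
  x=5: (0.027/0.178) × 539 = 81.7584
  x=6: (0.007/0.178) × 59 = 2.3202
  x=7: (0.002/0.178) × 875 = 9.8315
  x=8: (0.001/0.178) × 239 = 1.3427
Sum = 397.0000 + 235.2528 + 81.7584 + 2.3202 + 9.8315 + 1.3427 = 727.5056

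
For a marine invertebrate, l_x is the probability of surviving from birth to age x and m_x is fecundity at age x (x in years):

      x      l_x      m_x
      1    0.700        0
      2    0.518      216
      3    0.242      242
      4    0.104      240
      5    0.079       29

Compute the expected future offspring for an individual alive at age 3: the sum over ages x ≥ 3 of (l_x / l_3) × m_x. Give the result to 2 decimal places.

l_3 = 0.242. Conditional survival from age 3 to x is l_x / l_3.
  x=3: (0.242/0.242) × 242 = 242.0000
  x=4: (0.104/0.242) × 240 = 103.1405
  x=5: (0.079/0.242) × 29 = 9.4669
Sum = 242.0000 + 103.1405 + 9.4669 = 354.6074

354.61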